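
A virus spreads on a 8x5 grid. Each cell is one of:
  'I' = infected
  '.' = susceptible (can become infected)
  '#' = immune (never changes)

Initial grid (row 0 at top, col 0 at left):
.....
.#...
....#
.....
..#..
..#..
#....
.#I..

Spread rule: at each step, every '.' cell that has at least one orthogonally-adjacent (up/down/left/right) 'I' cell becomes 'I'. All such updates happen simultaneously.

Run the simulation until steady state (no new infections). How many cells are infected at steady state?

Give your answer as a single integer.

Step 0 (initial): 1 infected
Step 1: +2 new -> 3 infected
Step 2: +3 new -> 6 infected
Step 3: +3 new -> 9 infected
Step 4: +4 new -> 13 infected
Step 5: +4 new -> 17 infected
Step 6: +5 new -> 22 infected
Step 7: +3 new -> 25 infected
Step 8: +4 new -> 29 infected
Step 9: +3 new -> 32 infected
Step 10: +1 new -> 33 infected
Step 11: +0 new -> 33 infected

Answer: 33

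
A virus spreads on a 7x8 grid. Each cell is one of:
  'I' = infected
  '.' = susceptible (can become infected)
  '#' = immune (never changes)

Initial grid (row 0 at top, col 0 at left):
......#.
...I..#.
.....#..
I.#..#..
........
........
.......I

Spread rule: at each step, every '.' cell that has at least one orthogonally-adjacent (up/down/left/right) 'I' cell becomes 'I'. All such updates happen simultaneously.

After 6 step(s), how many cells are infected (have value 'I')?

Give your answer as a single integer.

Answer: 51

Derivation:
Step 0 (initial): 3 infected
Step 1: +9 new -> 12 infected
Step 2: +14 new -> 26 infected
Step 3: +12 new -> 38 infected
Step 4: +9 new -> 47 infected
Step 5: +3 new -> 50 infected
Step 6: +1 new -> 51 infected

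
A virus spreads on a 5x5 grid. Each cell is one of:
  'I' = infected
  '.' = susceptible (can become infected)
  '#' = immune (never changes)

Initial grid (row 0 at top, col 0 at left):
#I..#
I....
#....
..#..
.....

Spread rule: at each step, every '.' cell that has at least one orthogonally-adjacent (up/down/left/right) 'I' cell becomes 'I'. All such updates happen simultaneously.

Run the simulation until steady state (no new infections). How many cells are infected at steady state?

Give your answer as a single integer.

Step 0 (initial): 2 infected
Step 1: +2 new -> 4 infected
Step 2: +3 new -> 7 infected
Step 3: +3 new -> 10 infected
Step 4: +4 new -> 14 infected
Step 5: +4 new -> 18 infected
Step 6: +2 new -> 20 infected
Step 7: +1 new -> 21 infected
Step 8: +0 new -> 21 infected

Answer: 21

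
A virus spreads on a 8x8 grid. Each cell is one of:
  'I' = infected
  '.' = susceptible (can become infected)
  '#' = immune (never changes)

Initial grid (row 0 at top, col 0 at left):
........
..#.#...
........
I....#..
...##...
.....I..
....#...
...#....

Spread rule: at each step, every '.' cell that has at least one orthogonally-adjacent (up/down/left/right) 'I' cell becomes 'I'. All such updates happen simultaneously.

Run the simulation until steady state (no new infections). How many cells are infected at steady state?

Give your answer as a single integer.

Answer: 57

Derivation:
Step 0 (initial): 2 infected
Step 1: +7 new -> 9 infected
Step 2: +10 new -> 19 infected
Step 3: +14 new -> 33 infected
Step 4: +9 new -> 42 infected
Step 5: +8 new -> 50 infected
Step 6: +4 new -> 54 infected
Step 7: +3 new -> 57 infected
Step 8: +0 new -> 57 infected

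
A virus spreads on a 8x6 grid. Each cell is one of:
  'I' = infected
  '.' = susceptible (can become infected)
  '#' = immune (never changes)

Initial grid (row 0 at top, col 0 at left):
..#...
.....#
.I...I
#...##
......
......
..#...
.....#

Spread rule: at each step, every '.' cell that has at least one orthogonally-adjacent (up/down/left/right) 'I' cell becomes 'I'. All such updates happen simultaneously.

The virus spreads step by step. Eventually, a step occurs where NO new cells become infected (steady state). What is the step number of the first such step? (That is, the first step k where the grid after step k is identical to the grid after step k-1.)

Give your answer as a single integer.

Answer: 9

Derivation:
Step 0 (initial): 2 infected
Step 1: +5 new -> 7 infected
Step 2: +7 new -> 14 infected
Step 3: +7 new -> 21 infected
Step 4: +6 new -> 27 infected
Step 5: +4 new -> 31 infected
Step 6: +5 new -> 36 infected
Step 7: +3 new -> 39 infected
Step 8: +2 new -> 41 infected
Step 9: +0 new -> 41 infected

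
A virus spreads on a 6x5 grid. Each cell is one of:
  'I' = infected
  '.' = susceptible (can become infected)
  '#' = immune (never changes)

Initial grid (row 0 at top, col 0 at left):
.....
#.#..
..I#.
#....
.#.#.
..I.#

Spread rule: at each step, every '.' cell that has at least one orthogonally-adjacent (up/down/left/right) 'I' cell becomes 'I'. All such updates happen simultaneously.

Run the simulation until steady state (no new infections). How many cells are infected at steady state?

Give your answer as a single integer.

Step 0 (initial): 2 infected
Step 1: +5 new -> 7 infected
Step 2: +5 new -> 12 infected
Step 3: +3 new -> 15 infected
Step 4: +4 new -> 19 infected
Step 5: +2 new -> 21 infected
Step 6: +2 new -> 23 infected
Step 7: +0 new -> 23 infected

Answer: 23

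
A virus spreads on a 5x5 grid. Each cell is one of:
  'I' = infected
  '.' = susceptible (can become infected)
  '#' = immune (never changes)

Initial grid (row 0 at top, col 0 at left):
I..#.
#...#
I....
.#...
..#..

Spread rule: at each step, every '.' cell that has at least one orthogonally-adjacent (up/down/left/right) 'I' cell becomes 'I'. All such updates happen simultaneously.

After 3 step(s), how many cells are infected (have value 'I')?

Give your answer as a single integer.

Answer: 13

Derivation:
Step 0 (initial): 2 infected
Step 1: +3 new -> 5 infected
Step 2: +4 new -> 9 infected
Step 3: +4 new -> 13 infected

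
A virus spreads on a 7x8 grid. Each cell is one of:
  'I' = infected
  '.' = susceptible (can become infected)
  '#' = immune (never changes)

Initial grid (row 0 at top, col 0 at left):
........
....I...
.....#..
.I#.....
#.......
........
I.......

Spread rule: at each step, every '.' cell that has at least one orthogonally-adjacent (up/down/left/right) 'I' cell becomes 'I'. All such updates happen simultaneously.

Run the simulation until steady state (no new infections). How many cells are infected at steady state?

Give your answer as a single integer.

Step 0 (initial): 3 infected
Step 1: +9 new -> 12 infected
Step 2: +12 new -> 24 infected
Step 3: +12 new -> 36 infected
Step 4: +8 new -> 44 infected
Step 5: +4 new -> 48 infected
Step 6: +3 new -> 51 infected
Step 7: +2 new -> 53 infected
Step 8: +0 new -> 53 infected

Answer: 53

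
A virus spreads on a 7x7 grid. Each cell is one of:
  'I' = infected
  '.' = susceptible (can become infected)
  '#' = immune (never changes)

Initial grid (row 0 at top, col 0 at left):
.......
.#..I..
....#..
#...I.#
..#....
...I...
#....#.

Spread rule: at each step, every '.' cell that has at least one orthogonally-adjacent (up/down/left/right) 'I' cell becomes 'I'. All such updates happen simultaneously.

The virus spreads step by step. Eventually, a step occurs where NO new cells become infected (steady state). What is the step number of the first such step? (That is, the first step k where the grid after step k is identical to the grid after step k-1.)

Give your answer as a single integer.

Answer: 7

Derivation:
Step 0 (initial): 3 infected
Step 1: +10 new -> 13 infected
Step 2: +12 new -> 25 infected
Step 3: +10 new -> 35 infected
Step 4: +4 new -> 39 infected
Step 5: +2 new -> 41 infected
Step 6: +1 new -> 42 infected
Step 7: +0 new -> 42 infected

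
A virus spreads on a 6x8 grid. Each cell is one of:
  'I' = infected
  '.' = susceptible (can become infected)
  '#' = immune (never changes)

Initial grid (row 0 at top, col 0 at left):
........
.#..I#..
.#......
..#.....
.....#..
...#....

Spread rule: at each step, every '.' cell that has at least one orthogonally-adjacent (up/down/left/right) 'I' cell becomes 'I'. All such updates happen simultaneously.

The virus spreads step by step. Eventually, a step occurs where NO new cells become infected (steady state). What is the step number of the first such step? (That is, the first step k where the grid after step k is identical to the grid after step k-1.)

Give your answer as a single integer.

Step 0 (initial): 1 infected
Step 1: +3 new -> 4 infected
Step 2: +6 new -> 10 infected
Step 3: +7 new -> 17 infected
Step 4: +7 new -> 24 infected
Step 5: +6 new -> 30 infected
Step 6: +5 new -> 35 infected
Step 7: +5 new -> 40 infected
Step 8: +2 new -> 42 infected
Step 9: +0 new -> 42 infected

Answer: 9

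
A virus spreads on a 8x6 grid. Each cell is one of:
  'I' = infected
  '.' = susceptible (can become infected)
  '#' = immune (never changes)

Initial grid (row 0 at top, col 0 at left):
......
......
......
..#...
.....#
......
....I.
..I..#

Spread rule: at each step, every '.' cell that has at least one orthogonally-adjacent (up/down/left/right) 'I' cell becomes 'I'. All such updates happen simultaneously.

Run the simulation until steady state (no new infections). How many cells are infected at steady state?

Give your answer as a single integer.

Step 0 (initial): 2 infected
Step 1: +7 new -> 9 infected
Step 2: +6 new -> 15 infected
Step 3: +5 new -> 20 infected
Step 4: +5 new -> 25 infected
Step 5: +5 new -> 30 infected
Step 6: +6 new -> 36 infected
Step 7: +5 new -> 41 infected
Step 8: +3 new -> 44 infected
Step 9: +1 new -> 45 infected
Step 10: +0 new -> 45 infected

Answer: 45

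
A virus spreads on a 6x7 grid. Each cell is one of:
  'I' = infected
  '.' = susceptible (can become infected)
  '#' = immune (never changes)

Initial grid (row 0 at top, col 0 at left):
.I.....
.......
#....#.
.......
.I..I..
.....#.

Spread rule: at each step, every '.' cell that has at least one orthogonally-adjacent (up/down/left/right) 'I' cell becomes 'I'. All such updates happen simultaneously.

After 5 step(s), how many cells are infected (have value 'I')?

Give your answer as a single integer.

Answer: 39

Derivation:
Step 0 (initial): 3 infected
Step 1: +11 new -> 14 infected
Step 2: +13 new -> 27 infected
Step 3: +7 new -> 34 infected
Step 4: +3 new -> 37 infected
Step 5: +2 new -> 39 infected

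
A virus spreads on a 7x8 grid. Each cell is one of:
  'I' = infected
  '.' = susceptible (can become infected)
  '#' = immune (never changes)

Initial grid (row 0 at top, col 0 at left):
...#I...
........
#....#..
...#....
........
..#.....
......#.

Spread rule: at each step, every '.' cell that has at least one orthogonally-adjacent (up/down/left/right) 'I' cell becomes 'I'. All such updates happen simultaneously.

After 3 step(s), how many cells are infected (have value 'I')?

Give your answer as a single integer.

Step 0 (initial): 1 infected
Step 1: +2 new -> 3 infected
Step 2: +4 new -> 7 infected
Step 3: +5 new -> 12 infected

Answer: 12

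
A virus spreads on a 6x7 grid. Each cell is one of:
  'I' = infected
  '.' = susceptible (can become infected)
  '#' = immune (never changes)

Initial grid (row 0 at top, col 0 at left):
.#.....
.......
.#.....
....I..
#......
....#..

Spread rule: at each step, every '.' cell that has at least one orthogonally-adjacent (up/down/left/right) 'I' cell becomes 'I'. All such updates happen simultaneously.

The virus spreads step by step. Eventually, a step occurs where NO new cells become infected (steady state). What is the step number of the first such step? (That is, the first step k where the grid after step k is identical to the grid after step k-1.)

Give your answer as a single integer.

Step 0 (initial): 1 infected
Step 1: +4 new -> 5 infected
Step 2: +7 new -> 12 infected
Step 3: +10 new -> 22 infected
Step 4: +8 new -> 30 infected
Step 5: +5 new -> 35 infected
Step 6: +2 new -> 37 infected
Step 7: +1 new -> 38 infected
Step 8: +0 new -> 38 infected

Answer: 8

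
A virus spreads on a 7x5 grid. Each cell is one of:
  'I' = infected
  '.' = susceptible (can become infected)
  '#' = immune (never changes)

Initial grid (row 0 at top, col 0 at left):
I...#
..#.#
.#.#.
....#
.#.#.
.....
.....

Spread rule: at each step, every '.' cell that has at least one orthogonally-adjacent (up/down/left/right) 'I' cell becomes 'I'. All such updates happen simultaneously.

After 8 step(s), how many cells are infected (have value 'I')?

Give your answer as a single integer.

Answer: 22

Derivation:
Step 0 (initial): 1 infected
Step 1: +2 new -> 3 infected
Step 2: +3 new -> 6 infected
Step 3: +2 new -> 8 infected
Step 4: +3 new -> 11 infected
Step 5: +2 new -> 13 infected
Step 6: +5 new -> 18 infected
Step 7: +2 new -> 20 infected
Step 8: +2 new -> 22 infected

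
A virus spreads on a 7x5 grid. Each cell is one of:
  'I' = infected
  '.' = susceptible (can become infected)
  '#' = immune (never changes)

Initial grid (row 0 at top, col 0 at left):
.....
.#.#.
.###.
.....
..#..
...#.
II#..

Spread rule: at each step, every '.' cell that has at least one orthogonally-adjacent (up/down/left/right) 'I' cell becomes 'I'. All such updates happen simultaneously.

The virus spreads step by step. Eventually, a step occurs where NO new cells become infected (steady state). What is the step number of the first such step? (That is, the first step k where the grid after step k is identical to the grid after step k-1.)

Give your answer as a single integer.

Answer: 11

Derivation:
Step 0 (initial): 2 infected
Step 1: +2 new -> 4 infected
Step 2: +3 new -> 7 infected
Step 3: +2 new -> 9 infected
Step 4: +2 new -> 11 infected
Step 5: +2 new -> 13 infected
Step 6: +3 new -> 16 infected
Step 7: +3 new -> 19 infected
Step 8: +3 new -> 22 infected
Step 9: +4 new -> 26 infected
Step 10: +1 new -> 27 infected
Step 11: +0 new -> 27 infected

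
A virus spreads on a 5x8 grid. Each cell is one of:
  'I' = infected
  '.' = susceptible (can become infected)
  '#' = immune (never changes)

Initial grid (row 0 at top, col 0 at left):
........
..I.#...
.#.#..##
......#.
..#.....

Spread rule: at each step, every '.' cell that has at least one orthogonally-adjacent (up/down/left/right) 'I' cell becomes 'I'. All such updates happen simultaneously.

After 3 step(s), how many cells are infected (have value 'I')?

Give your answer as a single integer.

Step 0 (initial): 1 infected
Step 1: +4 new -> 5 infected
Step 2: +4 new -> 9 infected
Step 3: +5 new -> 14 infected

Answer: 14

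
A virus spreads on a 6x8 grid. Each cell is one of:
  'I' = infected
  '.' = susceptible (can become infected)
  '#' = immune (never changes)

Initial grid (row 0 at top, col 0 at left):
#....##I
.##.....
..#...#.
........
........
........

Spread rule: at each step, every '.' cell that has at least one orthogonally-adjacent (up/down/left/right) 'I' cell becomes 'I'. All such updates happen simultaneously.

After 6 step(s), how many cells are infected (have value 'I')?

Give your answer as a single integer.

Answer: 21

Derivation:
Step 0 (initial): 1 infected
Step 1: +1 new -> 2 infected
Step 2: +2 new -> 4 infected
Step 3: +2 new -> 6 infected
Step 4: +4 new -> 10 infected
Step 5: +6 new -> 16 infected
Step 6: +5 new -> 21 infected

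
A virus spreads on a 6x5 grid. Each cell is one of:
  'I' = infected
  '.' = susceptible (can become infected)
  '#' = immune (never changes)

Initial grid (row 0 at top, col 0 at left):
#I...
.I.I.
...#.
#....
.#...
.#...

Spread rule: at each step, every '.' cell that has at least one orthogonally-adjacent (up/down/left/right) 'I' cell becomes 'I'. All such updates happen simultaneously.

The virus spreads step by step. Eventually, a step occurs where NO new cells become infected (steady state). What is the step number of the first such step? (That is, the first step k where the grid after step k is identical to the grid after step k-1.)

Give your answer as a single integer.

Step 0 (initial): 3 infected
Step 1: +6 new -> 9 infected
Step 2: +5 new -> 14 infected
Step 3: +2 new -> 16 infected
Step 4: +3 new -> 19 infected
Step 5: +3 new -> 22 infected
Step 6: +1 new -> 23 infected
Step 7: +0 new -> 23 infected

Answer: 7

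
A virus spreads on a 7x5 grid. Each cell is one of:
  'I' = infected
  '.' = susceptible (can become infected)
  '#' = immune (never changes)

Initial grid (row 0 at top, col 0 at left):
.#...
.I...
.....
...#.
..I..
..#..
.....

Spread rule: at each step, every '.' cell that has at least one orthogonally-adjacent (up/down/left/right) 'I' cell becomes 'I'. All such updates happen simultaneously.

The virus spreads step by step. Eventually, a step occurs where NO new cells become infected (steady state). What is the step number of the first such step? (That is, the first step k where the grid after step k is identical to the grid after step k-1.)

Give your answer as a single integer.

Answer: 5

Derivation:
Step 0 (initial): 2 infected
Step 1: +6 new -> 8 infected
Step 2: +10 new -> 18 infected
Step 3: +9 new -> 27 infected
Step 4: +5 new -> 32 infected
Step 5: +0 new -> 32 infected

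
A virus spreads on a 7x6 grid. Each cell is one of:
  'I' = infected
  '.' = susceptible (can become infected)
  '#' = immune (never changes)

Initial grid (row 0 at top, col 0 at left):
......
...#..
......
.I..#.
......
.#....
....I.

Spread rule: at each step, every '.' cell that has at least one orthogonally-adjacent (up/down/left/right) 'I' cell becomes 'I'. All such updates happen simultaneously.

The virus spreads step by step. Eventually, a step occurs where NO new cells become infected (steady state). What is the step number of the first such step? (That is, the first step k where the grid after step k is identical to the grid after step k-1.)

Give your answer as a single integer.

Answer: 8

Derivation:
Step 0 (initial): 2 infected
Step 1: +7 new -> 9 infected
Step 2: +10 new -> 19 infected
Step 3: +9 new -> 28 infected
Step 4: +5 new -> 33 infected
Step 5: +3 new -> 36 infected
Step 6: +2 new -> 38 infected
Step 7: +1 new -> 39 infected
Step 8: +0 new -> 39 infected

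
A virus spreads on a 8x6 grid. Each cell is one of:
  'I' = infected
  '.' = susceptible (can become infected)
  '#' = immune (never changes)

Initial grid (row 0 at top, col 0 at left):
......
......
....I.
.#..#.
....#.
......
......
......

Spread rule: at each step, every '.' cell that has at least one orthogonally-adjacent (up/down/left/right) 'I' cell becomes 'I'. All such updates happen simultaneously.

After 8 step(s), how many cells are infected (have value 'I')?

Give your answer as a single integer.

Step 0 (initial): 1 infected
Step 1: +3 new -> 4 infected
Step 2: +6 new -> 10 infected
Step 3: +7 new -> 17 infected
Step 4: +6 new -> 23 infected
Step 5: +8 new -> 31 infected
Step 6: +7 new -> 38 infected
Step 7: +4 new -> 42 infected
Step 8: +2 new -> 44 infected

Answer: 44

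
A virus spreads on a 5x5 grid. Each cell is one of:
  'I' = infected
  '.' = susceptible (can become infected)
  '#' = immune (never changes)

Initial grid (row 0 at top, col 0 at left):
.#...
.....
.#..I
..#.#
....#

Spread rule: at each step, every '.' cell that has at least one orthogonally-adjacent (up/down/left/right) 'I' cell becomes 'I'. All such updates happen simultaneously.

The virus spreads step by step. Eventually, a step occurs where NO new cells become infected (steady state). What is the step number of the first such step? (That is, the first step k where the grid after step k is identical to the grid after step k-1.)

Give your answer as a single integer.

Step 0 (initial): 1 infected
Step 1: +2 new -> 3 infected
Step 2: +4 new -> 7 infected
Step 3: +3 new -> 10 infected
Step 4: +3 new -> 13 infected
Step 5: +2 new -> 15 infected
Step 6: +4 new -> 19 infected
Step 7: +1 new -> 20 infected
Step 8: +0 new -> 20 infected

Answer: 8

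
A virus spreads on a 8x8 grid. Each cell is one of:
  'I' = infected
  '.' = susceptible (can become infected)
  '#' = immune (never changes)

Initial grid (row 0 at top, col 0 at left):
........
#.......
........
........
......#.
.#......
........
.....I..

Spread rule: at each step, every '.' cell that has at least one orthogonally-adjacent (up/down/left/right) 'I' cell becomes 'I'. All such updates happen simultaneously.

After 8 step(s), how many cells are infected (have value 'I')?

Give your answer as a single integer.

Step 0 (initial): 1 infected
Step 1: +3 new -> 4 infected
Step 2: +5 new -> 9 infected
Step 3: +6 new -> 15 infected
Step 4: +6 new -> 21 infected
Step 5: +8 new -> 29 infected
Step 6: +7 new -> 36 infected
Step 7: +8 new -> 44 infected
Step 8: +7 new -> 51 infected

Answer: 51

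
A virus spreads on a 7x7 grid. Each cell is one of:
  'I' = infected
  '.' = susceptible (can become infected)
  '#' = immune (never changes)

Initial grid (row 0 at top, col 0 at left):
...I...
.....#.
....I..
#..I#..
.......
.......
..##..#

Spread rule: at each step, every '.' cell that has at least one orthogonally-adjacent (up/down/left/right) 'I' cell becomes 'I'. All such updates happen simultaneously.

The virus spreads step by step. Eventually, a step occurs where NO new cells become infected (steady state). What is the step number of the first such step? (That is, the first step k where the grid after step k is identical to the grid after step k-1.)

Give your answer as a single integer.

Answer: 7

Derivation:
Step 0 (initial): 3 infected
Step 1: +8 new -> 11 infected
Step 2: +10 new -> 21 infected
Step 3: +10 new -> 31 infected
Step 4: +7 new -> 38 infected
Step 5: +4 new -> 42 infected
Step 6: +1 new -> 43 infected
Step 7: +0 new -> 43 infected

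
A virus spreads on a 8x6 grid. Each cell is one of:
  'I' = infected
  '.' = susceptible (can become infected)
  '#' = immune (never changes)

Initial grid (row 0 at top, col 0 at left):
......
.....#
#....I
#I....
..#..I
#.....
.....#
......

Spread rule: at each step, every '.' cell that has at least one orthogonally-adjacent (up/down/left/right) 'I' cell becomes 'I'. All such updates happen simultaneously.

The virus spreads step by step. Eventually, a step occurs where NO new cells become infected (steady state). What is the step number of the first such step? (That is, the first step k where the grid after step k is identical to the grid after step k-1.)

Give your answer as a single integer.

Step 0 (initial): 3 infected
Step 1: +7 new -> 10 infected
Step 2: +10 new -> 20 infected
Step 3: +9 new -> 29 infected
Step 4: +9 new -> 38 infected
Step 5: +4 new -> 42 infected
Step 6: +0 new -> 42 infected

Answer: 6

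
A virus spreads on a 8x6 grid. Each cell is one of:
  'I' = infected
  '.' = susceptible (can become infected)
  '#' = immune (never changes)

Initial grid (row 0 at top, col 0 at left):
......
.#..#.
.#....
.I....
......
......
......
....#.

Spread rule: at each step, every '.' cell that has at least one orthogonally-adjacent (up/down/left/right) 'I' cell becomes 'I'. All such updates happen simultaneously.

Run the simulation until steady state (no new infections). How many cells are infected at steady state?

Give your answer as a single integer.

Answer: 44

Derivation:
Step 0 (initial): 1 infected
Step 1: +3 new -> 4 infected
Step 2: +6 new -> 10 infected
Step 3: +8 new -> 18 infected
Step 4: +10 new -> 28 infected
Step 5: +8 new -> 36 infected
Step 6: +5 new -> 41 infected
Step 7: +2 new -> 43 infected
Step 8: +1 new -> 44 infected
Step 9: +0 new -> 44 infected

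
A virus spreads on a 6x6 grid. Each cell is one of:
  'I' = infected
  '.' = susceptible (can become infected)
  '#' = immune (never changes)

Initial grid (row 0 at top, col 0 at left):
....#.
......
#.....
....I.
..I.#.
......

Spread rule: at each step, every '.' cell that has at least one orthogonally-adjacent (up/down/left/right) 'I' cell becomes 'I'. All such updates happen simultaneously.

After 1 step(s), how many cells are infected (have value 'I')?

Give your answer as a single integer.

Answer: 9

Derivation:
Step 0 (initial): 2 infected
Step 1: +7 new -> 9 infected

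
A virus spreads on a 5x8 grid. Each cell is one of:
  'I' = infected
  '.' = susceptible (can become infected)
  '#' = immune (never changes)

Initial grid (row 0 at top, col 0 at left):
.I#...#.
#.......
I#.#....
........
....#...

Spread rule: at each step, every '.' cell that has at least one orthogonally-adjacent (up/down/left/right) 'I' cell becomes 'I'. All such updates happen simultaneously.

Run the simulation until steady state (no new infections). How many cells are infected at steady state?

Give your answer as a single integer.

Step 0 (initial): 2 infected
Step 1: +3 new -> 5 infected
Step 2: +3 new -> 8 infected
Step 3: +4 new -> 12 infected
Step 4: +4 new -> 16 infected
Step 5: +5 new -> 21 infected
Step 6: +4 new -> 25 infected
Step 7: +4 new -> 29 infected
Step 8: +4 new -> 33 infected
Step 9: +1 new -> 34 infected
Step 10: +0 new -> 34 infected

Answer: 34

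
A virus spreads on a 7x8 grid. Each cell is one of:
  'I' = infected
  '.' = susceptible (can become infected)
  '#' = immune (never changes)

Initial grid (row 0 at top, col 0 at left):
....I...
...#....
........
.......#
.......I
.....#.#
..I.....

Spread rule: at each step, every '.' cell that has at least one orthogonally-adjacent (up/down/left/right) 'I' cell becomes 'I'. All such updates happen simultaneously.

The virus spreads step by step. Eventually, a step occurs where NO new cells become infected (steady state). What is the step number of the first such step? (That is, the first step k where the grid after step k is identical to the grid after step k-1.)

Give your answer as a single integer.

Step 0 (initial): 3 infected
Step 1: +7 new -> 10 infected
Step 2: +12 new -> 22 infected
Step 3: +17 new -> 39 infected
Step 4: +9 new -> 48 infected
Step 5: +3 new -> 51 infected
Step 6: +1 new -> 52 infected
Step 7: +0 new -> 52 infected

Answer: 7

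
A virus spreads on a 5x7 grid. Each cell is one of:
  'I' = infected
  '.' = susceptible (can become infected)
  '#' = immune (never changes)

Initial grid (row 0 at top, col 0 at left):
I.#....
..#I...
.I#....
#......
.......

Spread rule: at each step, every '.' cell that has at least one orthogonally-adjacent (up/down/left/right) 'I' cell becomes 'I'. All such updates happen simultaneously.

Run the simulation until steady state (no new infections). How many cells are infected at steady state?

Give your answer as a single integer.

Step 0 (initial): 3 infected
Step 1: +8 new -> 11 infected
Step 2: +6 new -> 17 infected
Step 3: +7 new -> 24 infected
Step 4: +4 new -> 28 infected
Step 5: +2 new -> 30 infected
Step 6: +1 new -> 31 infected
Step 7: +0 new -> 31 infected

Answer: 31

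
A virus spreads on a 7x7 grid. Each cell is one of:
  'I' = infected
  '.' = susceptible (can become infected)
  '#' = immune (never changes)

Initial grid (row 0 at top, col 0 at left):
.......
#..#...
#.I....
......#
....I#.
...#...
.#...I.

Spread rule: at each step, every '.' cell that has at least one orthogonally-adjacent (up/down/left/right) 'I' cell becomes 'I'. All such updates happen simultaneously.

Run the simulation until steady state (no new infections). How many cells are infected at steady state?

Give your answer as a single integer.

Step 0 (initial): 3 infected
Step 1: +10 new -> 13 infected
Step 2: +9 new -> 22 infected
Step 3: +9 new -> 31 infected
Step 4: +6 new -> 37 infected
Step 5: +3 new -> 40 infected
Step 6: +2 new -> 42 infected
Step 7: +0 new -> 42 infected

Answer: 42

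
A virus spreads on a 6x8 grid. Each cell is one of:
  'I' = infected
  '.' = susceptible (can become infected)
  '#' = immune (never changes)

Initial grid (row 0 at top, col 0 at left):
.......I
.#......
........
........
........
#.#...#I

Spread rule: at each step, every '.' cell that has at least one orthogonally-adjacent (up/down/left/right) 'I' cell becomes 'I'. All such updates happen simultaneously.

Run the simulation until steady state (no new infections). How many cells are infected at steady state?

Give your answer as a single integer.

Step 0 (initial): 2 infected
Step 1: +3 new -> 5 infected
Step 2: +5 new -> 10 infected
Step 3: +5 new -> 15 infected
Step 4: +6 new -> 21 infected
Step 5: +6 new -> 27 infected
Step 6: +6 new -> 33 infected
Step 7: +4 new -> 37 infected
Step 8: +5 new -> 42 infected
Step 9: +2 new -> 44 infected
Step 10: +0 new -> 44 infected

Answer: 44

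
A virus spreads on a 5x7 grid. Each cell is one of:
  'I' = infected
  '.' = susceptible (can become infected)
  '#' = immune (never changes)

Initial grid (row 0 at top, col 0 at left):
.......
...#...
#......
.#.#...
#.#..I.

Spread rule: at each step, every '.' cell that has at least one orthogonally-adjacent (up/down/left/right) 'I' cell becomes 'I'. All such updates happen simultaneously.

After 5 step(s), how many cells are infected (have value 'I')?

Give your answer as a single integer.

Step 0 (initial): 1 infected
Step 1: +3 new -> 4 infected
Step 2: +4 new -> 8 infected
Step 3: +3 new -> 11 infected
Step 4: +4 new -> 15 infected
Step 5: +3 new -> 18 infected

Answer: 18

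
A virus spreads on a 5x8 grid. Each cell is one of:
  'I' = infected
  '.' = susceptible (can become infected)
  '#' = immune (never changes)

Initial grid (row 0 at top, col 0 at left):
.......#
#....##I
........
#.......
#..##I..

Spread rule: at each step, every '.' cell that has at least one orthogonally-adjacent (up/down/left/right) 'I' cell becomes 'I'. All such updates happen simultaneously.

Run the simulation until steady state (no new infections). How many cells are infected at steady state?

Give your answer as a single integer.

Step 0 (initial): 2 infected
Step 1: +3 new -> 5 infected
Step 2: +6 new -> 11 infected
Step 3: +2 new -> 13 infected
Step 4: +3 new -> 16 infected
Step 5: +5 new -> 21 infected
Step 6: +5 new -> 26 infected
Step 7: +4 new -> 30 infected
Step 8: +1 new -> 31 infected
Step 9: +1 new -> 32 infected
Step 10: +0 new -> 32 infected

Answer: 32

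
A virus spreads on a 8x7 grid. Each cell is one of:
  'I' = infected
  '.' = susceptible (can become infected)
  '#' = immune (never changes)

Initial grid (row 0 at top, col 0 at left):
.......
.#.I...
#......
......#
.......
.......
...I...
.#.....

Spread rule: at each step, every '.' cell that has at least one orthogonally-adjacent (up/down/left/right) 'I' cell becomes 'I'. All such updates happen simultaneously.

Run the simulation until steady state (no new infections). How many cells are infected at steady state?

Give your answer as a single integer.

Step 0 (initial): 2 infected
Step 1: +8 new -> 10 infected
Step 2: +13 new -> 23 infected
Step 3: +14 new -> 37 infected
Step 4: +11 new -> 48 infected
Step 5: +4 new -> 52 infected
Step 6: +0 new -> 52 infected

Answer: 52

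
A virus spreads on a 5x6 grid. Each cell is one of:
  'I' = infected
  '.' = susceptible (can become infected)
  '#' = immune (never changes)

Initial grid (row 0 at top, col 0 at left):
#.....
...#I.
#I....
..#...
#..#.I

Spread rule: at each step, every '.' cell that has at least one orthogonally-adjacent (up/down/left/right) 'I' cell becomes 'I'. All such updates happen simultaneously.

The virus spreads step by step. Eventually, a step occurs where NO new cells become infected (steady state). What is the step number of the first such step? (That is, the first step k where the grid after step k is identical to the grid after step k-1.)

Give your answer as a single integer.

Answer: 4

Derivation:
Step 0 (initial): 3 infected
Step 1: +8 new -> 11 infected
Step 2: +10 new -> 21 infected
Step 3: +3 new -> 24 infected
Step 4: +0 new -> 24 infected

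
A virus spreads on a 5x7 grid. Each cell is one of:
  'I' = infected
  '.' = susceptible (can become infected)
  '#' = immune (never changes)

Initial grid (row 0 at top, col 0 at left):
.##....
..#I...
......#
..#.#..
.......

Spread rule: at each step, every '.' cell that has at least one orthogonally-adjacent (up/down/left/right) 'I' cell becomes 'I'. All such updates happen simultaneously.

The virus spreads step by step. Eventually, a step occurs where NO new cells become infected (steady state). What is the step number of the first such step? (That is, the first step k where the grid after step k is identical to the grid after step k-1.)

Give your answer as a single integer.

Answer: 7

Derivation:
Step 0 (initial): 1 infected
Step 1: +3 new -> 4 infected
Step 2: +5 new -> 9 infected
Step 3: +5 new -> 14 infected
Step 4: +7 new -> 21 infected
Step 5: +5 new -> 26 infected
Step 6: +3 new -> 29 infected
Step 7: +0 new -> 29 infected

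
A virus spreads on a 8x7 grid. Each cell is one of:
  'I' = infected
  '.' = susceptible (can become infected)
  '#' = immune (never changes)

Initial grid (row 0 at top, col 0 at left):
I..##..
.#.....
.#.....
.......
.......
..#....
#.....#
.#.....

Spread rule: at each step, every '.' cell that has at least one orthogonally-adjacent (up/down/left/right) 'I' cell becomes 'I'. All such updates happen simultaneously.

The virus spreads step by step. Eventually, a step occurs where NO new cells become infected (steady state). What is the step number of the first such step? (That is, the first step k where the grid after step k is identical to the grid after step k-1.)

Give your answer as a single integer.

Step 0 (initial): 1 infected
Step 1: +2 new -> 3 infected
Step 2: +2 new -> 5 infected
Step 3: +2 new -> 7 infected
Step 4: +4 new -> 11 infected
Step 5: +5 new -> 16 infected
Step 6: +5 new -> 21 infected
Step 7: +6 new -> 27 infected
Step 8: +6 new -> 33 infected
Step 9: +5 new -> 38 infected
Step 10: +4 new -> 42 infected
Step 11: +3 new -> 45 infected
Step 12: +1 new -> 46 infected
Step 13: +1 new -> 47 infected
Step 14: +0 new -> 47 infected

Answer: 14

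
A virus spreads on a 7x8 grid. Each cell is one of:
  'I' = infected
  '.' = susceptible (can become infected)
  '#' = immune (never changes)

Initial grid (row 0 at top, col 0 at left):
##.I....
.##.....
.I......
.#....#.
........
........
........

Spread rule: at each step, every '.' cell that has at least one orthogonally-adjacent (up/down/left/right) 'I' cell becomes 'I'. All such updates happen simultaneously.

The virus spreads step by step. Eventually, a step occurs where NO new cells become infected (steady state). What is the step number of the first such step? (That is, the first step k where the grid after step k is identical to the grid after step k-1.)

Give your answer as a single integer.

Answer: 11

Derivation:
Step 0 (initial): 2 infected
Step 1: +5 new -> 7 infected
Step 2: +6 new -> 13 infected
Step 3: +6 new -> 19 infected
Step 4: +8 new -> 27 infected
Step 5: +8 new -> 35 infected
Step 6: +5 new -> 40 infected
Step 7: +4 new -> 44 infected
Step 8: +3 new -> 47 infected
Step 9: +2 new -> 49 infected
Step 10: +1 new -> 50 infected
Step 11: +0 new -> 50 infected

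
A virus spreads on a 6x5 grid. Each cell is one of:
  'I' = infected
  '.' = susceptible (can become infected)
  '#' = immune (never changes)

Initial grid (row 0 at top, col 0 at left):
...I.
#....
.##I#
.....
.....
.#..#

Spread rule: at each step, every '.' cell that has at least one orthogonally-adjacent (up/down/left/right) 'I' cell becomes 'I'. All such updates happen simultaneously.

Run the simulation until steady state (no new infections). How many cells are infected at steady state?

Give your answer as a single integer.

Step 0 (initial): 2 infected
Step 1: +4 new -> 6 infected
Step 2: +6 new -> 12 infected
Step 3: +6 new -> 18 infected
Step 4: +3 new -> 21 infected
Step 5: +2 new -> 23 infected
Step 6: +1 new -> 24 infected
Step 7: +0 new -> 24 infected

Answer: 24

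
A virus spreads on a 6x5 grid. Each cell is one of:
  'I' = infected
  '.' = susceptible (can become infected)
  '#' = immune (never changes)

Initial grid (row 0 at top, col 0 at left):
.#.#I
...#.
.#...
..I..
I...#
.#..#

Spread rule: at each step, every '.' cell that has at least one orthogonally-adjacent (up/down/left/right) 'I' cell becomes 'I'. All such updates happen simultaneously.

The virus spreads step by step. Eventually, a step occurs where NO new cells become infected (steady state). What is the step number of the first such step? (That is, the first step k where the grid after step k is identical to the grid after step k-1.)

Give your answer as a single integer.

Step 0 (initial): 3 infected
Step 1: +8 new -> 11 infected
Step 2: +7 new -> 18 infected
Step 3: +4 new -> 22 infected
Step 4: +1 new -> 23 infected
Step 5: +0 new -> 23 infected

Answer: 5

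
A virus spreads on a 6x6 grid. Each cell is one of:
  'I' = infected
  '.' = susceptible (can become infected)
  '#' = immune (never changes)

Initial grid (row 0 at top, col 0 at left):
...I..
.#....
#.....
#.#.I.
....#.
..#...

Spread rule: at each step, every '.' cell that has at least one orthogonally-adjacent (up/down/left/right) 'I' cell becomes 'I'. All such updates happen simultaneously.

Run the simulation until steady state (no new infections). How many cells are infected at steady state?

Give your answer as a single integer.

Step 0 (initial): 2 infected
Step 1: +6 new -> 8 infected
Step 2: +8 new -> 16 infected
Step 3: +6 new -> 22 infected
Step 4: +4 new -> 26 infected
Step 5: +3 new -> 29 infected
Step 6: +1 new -> 30 infected
Step 7: +0 new -> 30 infected

Answer: 30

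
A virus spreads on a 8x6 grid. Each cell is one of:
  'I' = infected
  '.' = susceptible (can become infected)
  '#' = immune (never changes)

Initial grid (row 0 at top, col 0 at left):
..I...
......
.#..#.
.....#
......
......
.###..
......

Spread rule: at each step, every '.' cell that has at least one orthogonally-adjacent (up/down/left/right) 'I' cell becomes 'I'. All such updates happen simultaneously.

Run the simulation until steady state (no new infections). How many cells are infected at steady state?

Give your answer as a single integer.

Step 0 (initial): 1 infected
Step 1: +3 new -> 4 infected
Step 2: +5 new -> 9 infected
Step 3: +5 new -> 14 infected
Step 4: +5 new -> 19 infected
Step 5: +6 new -> 25 infected
Step 6: +4 new -> 29 infected
Step 7: +3 new -> 32 infected
Step 8: +3 new -> 35 infected
Step 9: +3 new -> 38 infected
Step 10: +3 new -> 41 infected
Step 11: +1 new -> 42 infected
Step 12: +0 new -> 42 infected

Answer: 42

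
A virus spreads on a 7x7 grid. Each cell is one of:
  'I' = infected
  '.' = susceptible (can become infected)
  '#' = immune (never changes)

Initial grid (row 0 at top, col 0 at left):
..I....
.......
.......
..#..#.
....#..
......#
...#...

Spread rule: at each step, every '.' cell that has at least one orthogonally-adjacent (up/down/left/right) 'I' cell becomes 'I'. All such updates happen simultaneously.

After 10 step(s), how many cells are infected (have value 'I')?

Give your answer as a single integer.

Answer: 44

Derivation:
Step 0 (initial): 1 infected
Step 1: +3 new -> 4 infected
Step 2: +5 new -> 9 infected
Step 3: +5 new -> 14 infected
Step 4: +6 new -> 20 infected
Step 5: +6 new -> 26 infected
Step 6: +5 new -> 31 infected
Step 7: +5 new -> 36 infected
Step 8: +5 new -> 41 infected
Step 9: +2 new -> 43 infected
Step 10: +1 new -> 44 infected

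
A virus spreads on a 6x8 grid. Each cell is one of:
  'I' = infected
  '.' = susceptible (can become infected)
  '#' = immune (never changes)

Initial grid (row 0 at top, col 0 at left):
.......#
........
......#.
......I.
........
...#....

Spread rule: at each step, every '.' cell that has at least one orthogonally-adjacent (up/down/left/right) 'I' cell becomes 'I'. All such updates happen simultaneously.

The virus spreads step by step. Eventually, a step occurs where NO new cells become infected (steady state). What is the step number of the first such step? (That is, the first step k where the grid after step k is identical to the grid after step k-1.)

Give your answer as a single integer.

Step 0 (initial): 1 infected
Step 1: +3 new -> 4 infected
Step 2: +6 new -> 10 infected
Step 3: +7 new -> 17 infected
Step 4: +7 new -> 24 infected
Step 5: +6 new -> 30 infected
Step 6: +6 new -> 36 infected
Step 7: +5 new -> 41 infected
Step 8: +3 new -> 44 infected
Step 9: +1 new -> 45 infected
Step 10: +0 new -> 45 infected

Answer: 10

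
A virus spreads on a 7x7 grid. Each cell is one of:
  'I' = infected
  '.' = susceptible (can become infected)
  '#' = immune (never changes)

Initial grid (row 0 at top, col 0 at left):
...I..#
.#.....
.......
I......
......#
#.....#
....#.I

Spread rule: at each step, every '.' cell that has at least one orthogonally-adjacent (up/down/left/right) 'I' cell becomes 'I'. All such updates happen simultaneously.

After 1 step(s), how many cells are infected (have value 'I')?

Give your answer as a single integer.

Answer: 10

Derivation:
Step 0 (initial): 3 infected
Step 1: +7 new -> 10 infected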